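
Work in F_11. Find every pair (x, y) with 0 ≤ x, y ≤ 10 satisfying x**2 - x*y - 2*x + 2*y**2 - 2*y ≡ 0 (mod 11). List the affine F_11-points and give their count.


Affine F_11-points: {(0, 0), (0, 1), (2, 0), (2, 2), (3, 1), (3, 7), (4, 6), (4, 8), (6, 7), (6, 8)}; count = 10.

For each of the 121 pairs (x, y) ∈ F_11², evaluate f(x, y) mod 11. Record the zeros.
  x = 0: [0↦0, 1↦0, 2↦4, 3↦1, 4↦2, 5↦7, 6↦5, 7↦7, 8↦2, 9↦1, 10↦4]  zeros at y ∈ {0, 1}
  x = 1: [0↦10, 1↦9, 2↦1, 3↦8, 4↦8, 5↦1, 6↦9, 7↦10, 8↦4, 9↦2, 10↦4]  zeros at y ∈ ∅
  x = 2: [0↦0, 1↦9, 2↦0, 3↦6, 4↦5, 5↦8, 6↦4, 7↦4, 8↦8, 9↦5, 10↦6]  zeros at y ∈ {0, 2}
  x = 3: [0↦3, 1↦0, 2↦1, 3↦6, 4↦4, 5↦6, 6↦1, 7↦0, 8↦3, 9↦10, 10↦10]  zeros at y ∈ {1, 7}
  x = 4: [0↦8, 1↦4, 2↦4, 3↦8, 4↦5, 5↦6, 6↦0, 7↦9, 8↦0, 9↦6, 10↦5]  zeros at y ∈ {6, 8}
  x = 5: [0↦4, 1↦10, 2↦9, 3↦1, 4↦8, 5↦8, 6↦1, 7↦9, 8↦10, 9↦4, 10↦2]  zeros at y ∈ ∅
  x = 6: [0↦2, 1↦7, 2↦5, 3↦7, 4↦2, 5↦1, 6↦4, 7↦0, 8↦0, 9↦4, 10↦1]  zeros at y ∈ {7, 8}
  x = 7: [0↦2, 1↦6, 2↦3, 3↦4, 4↦9, 5↦7, 6↦9, 7↦4, 8↦3, 9↦6, 10↦2]  zeros at y ∈ ∅
  x = 8: [0↦4, 1↦7, 2↦3, 3↦3, 4↦7, 5↦4, 6↦5, 7↦10, 8↦8, 9↦10, 10↦5]  zeros at y ∈ ∅
  x = 9: [0↦8, 1↦10, 2↦5, 3↦4, 4↦7, 5↦3, 6↦3, 7↦7, 8↦4, 9↦5, 10↦10]  zeros at y ∈ ∅
  x = 10: [0↦3, 1↦4, 2↦9, 3↦7, 4↦9, 5↦4, 6↦3, 7↦6, 8↦2, 9↦2, 10↦6]  zeros at y ∈ ∅
Collecting zeros: affine points = {(0, 0), (0, 1), (2, 0), (2, 2), (3, 1), (3, 7), (4, 6), (4, 8), (6, 7), (6, 8)}.
Total count |C(F_11)_aff| = 10.


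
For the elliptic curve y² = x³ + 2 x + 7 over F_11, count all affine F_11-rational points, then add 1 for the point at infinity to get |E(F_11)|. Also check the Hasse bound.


Affine points = {(6, 2), (6, 9), (7, 1), (7, 10), (10, 2), (10, 9)}; affine count = 6; |E(F_11)| = 7.

Discriminant check: Δ ∝ 4a³ + 27b² = 4·2³ + 27·7² = 4·8 + 27·49 ≡ 2 (mod 11). Nonzero ⇒ E is nonsingular.
For each x ∈ F_11, compute rhs = x³ + 2·x + 7 mod 11, then count y ∈ F_11 with y² ≡ rhs.
  x = 0: rhs = 7, matching y values: none (0 points).
  x = 1: rhs = 10, matching y values: none (0 points).
  x = 2: rhs = 8, matching y values: none (0 points).
  x = 3: rhs = 7, matching y values: none (0 points).
  x = 4: rhs = 2, matching y values: none (0 points).
  x = 5: rhs = 10, matching y values: none (0 points).
  x = 6: rhs = 4, matching y values: 2, 9 (2 points).
  x = 7: rhs = 1, matching y values: 1, 10 (2 points).
  x = 8: rhs = 7, matching y values: none (0 points).
  x = 9: rhs = 6, matching y values: none (0 points).
  x = 10: rhs = 4, matching y values: 2, 9 (2 points).
Total affine count: 6.
Full point count |E(F_11)| = 6 + 1 = 7.
Hasse bound: |7 − (11+1)| = |-5| = 5 ≤ 2√11 ≈ 6.6332 ✓.


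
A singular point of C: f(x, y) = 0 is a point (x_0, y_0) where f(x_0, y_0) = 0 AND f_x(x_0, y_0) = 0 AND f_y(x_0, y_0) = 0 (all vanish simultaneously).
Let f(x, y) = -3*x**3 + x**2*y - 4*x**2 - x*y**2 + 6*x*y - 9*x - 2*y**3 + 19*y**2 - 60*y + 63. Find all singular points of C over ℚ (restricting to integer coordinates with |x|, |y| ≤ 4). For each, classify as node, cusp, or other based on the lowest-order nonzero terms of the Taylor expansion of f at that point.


Singular points: {(0, 3)}; classification: node.

Compute partial derivatives:
  f_x = -9*x**2 + 2*x*y - 8*x - y**2 + 6*y - 9.
  f_y = x**2 - 2*x*y + 6*x - 6*y**2 + 38*y - 60.
Scan x_0 ∈ {−4, ..., 4}. For each x_0, f_y(x_0, y) is a polynomial in y; find its integer roots y ∈ {−4, ..., 4}, then test f_x and f at those candidates.
  x = -4: f_y(-4, y) = -6*y**2 + 46*y - 68; vanishes at y ∈ {2}. (-4, 2): f_x = -129 ≠ 0.
  x = -3: f_y(-3, y) = -6*y**2 + 44*y - 69; no integer root y with |y| ≤ 4.
  x = -2: f_y(-2, y) = -6*y**2 + 42*y - 68; no integer root y with |y| ≤ 4.
  x = -1: f_y(-1, y) = -6*y**2 + 40*y - 65; no integer root y with |y| ≤ 4.
  x = 0: f_y(0, y) = -6*y**2 + 38*y - 60; vanishes at y ∈ {3}. (0, 3): f_x = 0, f = 0 — SINGULAR.
  x = 1: f_y(1, y) = -6*y**2 + 36*y - 53; no integer root y with |y| ≤ 4.
  x = 2: f_y(2, y) = -6*y**2 + 34*y - 44; vanishes at y ∈ {2}. (2, 2): f_x = -45 ≠ 0.
  x = 3: f_y(3, y) = -6*y**2 + 32*y - 33; no integer root y with |y| ≤ 4.
  x = 4: f_y(4, y) = -6*y**2 + 30*y - 20; no integer root y with |y| ≤ 4.
Only singular point on the grid: (0, 3).
Classify: substitute x = 0 + u, y = 3 + v and expand: f = -3*u**3 + u**2*v - u**2 - u*v**2 - 2*v**3 + v**2.
No constant or linear terms (consistent with a singular point). Quadratic part: -u**2 + v**2. Cubic part: -3*u**3 + u**2*v - u*v**2 - 2*v**3.
The quadratic part v**2 - u**2 = (v − u)(v + u) splits into two distinct linear factors, so there are two distinct tangent lines y − 3 = ±(x − 0) — this is a node (ordinary double point).
Classification: node.


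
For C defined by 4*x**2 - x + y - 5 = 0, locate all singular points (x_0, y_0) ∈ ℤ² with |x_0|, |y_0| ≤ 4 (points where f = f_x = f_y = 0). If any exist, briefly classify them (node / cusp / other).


No singular points in the scanned grid; C is smooth there.

Compute partial derivatives:
  f_x = 8*x - 1.
  f_y = 1.
f_y = 1 is a nonzero constant, so f_y never vanishes: no point (x, y) can satisfy f = f_x = f_y = 0. In particular no (x, y) ∈ {−4, ..., 4}² is singular; the curve is smooth.


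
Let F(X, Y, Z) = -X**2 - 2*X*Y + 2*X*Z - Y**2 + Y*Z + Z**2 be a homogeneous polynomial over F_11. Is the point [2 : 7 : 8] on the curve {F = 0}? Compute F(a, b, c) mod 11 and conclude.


F(2,7,8) ≡ 5 (mod 11); P is NOT on the curve.

Evaluate F(2, 7, 8) term-by-term (mod 11).
  -X**2 ↦ -1·4·1·1 = -4
  -2*X*Y ↦ -2·2·7·1 = -28
  2*X*Z ↦ 2·2·1·8 = 32
  -Y**2 ↦ -1·1·49·1 = -49
  Y*Z ↦ 1·1·7·8 = 56
  Z**2 ↦ 1·1·1·64 = 64
Sum: F(2, 7, 8) = (-4) + (-28) + (32) + (-49) + (56) + (64) = 71.
Reducing mod 11: 71 ≡ 5 (mod 11).
Since F(a, b, c) ≡ 5 ≠ 0 (mod 11), P does NOT lie on the curve.


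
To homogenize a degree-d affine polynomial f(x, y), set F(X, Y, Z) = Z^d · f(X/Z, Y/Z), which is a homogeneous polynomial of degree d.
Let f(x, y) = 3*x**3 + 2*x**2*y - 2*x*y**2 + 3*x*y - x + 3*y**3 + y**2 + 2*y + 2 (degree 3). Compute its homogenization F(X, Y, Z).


F(X, Y, Z) = 3*X**3 + 2*X**2*Y - 2*X*Y**2 + 3*X*Y*Z - X*Z**2 + 3*Y**3 + Y**2*Z + 2*Y*Z**2 + 2*Z**3

deg(f) = 3.
Substitute x = X/Z, y = Y/Z into f, then multiply by Z^3.
  monomial 3·x^3·y^0 ↦ 3·X^3·Y^0·Z^0.
  monomial 2·x^2·y^1 ↦ 2·X^2·Y^1·Z^0.
  monomial -2·x^1·y^2 ↦ -2·X^1·Y^2·Z^0.
  monomial 3·x^1·y^1 ↦ 3·X^1·Y^1·Z^1.
  monomial -1·x^1·y^0 ↦ -1·X^1·Y^0·Z^2.
  monomial 3·x^0·y^3 ↦ 3·X^0·Y^3·Z^0.
  monomial 1·x^0·y^2 ↦ 1·X^0·Y^2·Z^1.
  monomial 2·x^0·y^1 ↦ 2·X^0·Y^1·Z^2.
  monomial 2·x^0·y^0 ↦ 2·X^0·Y^0·Z^3.
Collecting: F(X, Y, Z) = 3*X**3 + 2*X**2*Y - 2*X*Y**2 + 3*X*Y*Z - X*Z**2 + 3*Y**3 + Y**2*Z + 2*Y*Z**2 + 2*Z**3.


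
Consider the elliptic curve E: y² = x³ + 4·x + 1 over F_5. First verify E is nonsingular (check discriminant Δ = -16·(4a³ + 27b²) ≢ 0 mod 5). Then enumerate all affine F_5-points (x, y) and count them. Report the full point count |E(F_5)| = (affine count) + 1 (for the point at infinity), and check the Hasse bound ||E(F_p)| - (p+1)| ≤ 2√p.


Affine points = {(0, 1), (0, 4), (1, 1), (1, 4), (3, 0), (4, 1), (4, 4)}; affine count = 7; |E(F_5)| = 8.

Discriminant check: Δ ∝ 4a³ + 27b² = 4·4³ + 27·1² = 4·64 + 27·1 ≡ 3 (mod 5). Nonzero ⇒ E is nonsingular.
For each x ∈ F_5, compute rhs = x³ + 4·x + 1 mod 5, then count y ∈ F_5 with y² ≡ rhs.
  x = 0: rhs = 1, matching y values: 1, 4 (2 points).
  x = 1: rhs = 1, matching y values: 1, 4 (2 points).
  x = 2: rhs = 2, matching y values: none (0 points).
  x = 3: rhs = 0, matching y values: 0 (1 points).
  x = 4: rhs = 1, matching y values: 1, 4 (2 points).
Total affine count: 7.
Full point count |E(F_5)| = 7 + 1 = 8.
Hasse bound: |8 − (5+1)| = |2| = 2 ≤ 2√5 ≈ 4.4721 ✓.


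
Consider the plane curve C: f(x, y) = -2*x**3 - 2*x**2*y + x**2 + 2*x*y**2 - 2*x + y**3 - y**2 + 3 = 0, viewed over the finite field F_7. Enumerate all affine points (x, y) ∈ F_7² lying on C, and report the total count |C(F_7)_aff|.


Affine F_7-points: {(0, 2), (0, 3), (1, 0), (1, 1), (1, 5), (2, 5), (3, 2), (3, 5), (5, 4), (6, 2)}; count = 10.

For each of the 49 pairs (x, y) ∈ F_7², evaluate f(x, y) mod 7. Record the zeros.
  x = 0: [0↦3, 1↦3, 2↦0, 3↦0, 4↦2, 5↦5, 6↦1]  zeros at y ∈ {2, 3}
  x = 1: [0↦0, 1↦0, 2↦1, 3↦2, 4↦2, 5↦0, 6↦2]  zeros at y ∈ {0, 1, 5}
  x = 2: [0↦1, 1↦4, 2↦5, 3↦3, 4↦4, 5↦0, 6↦4]  zeros at y ∈ {5}
  x = 3: [0↦1, 1↦3, 2↦0, 3↦5, 4↦3, 5↦0, 6↦2]  zeros at y ∈ {2, 5}
  x = 4: [0↦2, 1↦6, 2↦2, 3↦3, 4↦1, 5↦2, 6↦5]  zeros at y ∈ ∅
  x = 5: [0↦6, 1↦1, 2↦6, 3↦6, 4↦0, 5↦1, 6↦1]  zeros at y ∈ {4}
  x = 6: [0↦1, 1↦4, 2↦0, 3↦2, 4↦2, 5↦6, 6↦6]  zeros at y ∈ {2}
Collecting zeros: affine points = {(0, 2), (0, 3), (1, 0), (1, 1), (1, 5), (2, 5), (3, 2), (3, 5), (5, 4), (6, 2)}.
Total count |C(F_7)_aff| = 10.


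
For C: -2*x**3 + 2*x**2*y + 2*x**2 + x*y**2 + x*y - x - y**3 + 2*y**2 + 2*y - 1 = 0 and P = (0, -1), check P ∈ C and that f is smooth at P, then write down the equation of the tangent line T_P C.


Tangent line at P: -x - 5*y - 5 = 0.

Step 1: f(0, -1) = 0, so P lies on C.
Step 2: partial derivatives
  f_x(x, y) = -6*x**2 + 4*x*y + 4*x + y**2 + y - 1, f_y(x, y) = 2*x**2 + 2*x*y + x - 3*y**2 + 4*y + 2.
  f_x(P) = -1, f_y(P) = -5 (gradient nonzero, so P is smooth).
Step 3: tangent line at P: -1·(x − 0) + -5·(y − -1) = 0.
Expanding: -x - 5*y - 5 = 0.


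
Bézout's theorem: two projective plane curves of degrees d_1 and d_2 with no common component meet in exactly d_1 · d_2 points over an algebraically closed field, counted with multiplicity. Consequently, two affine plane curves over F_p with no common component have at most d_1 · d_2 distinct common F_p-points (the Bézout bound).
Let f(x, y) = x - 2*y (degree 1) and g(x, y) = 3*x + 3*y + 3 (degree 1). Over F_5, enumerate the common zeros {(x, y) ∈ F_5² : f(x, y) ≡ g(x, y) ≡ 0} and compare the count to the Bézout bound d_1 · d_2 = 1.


Common zeros: {(1, 3)}; count = 1; Bézout bound = 1.

deg(f) = 1, deg(g) = 1, so Bézout bound = 1.
Scan x ∈ F_5. For each x, list the y ∈ F_5 with f(x, y) ≡ 0 and those with g(x, y) ≡ 0 (mod 5); the common zeros in that column are the intersection.
  x = 0: f ≡ 0 at y ∈ {0}; g ≡ 0 at y ∈ {4}; common: ∅.
  x = 1: f ≡ 0 at y ∈ {3}; g ≡ 0 at y ∈ {3}; common: {3}.
  x = 2: f ≡ 0 at y ∈ {1}; g ≡ 0 at y ∈ {2}; common: ∅.
  x = 3: f ≡ 0 at y ∈ {4}; g ≡ 0 at y ∈ {1}; common: ∅.
  x = 4: f ≡ 0 at y ∈ {2}; g ≡ 0 at y ∈ {0}; common: ∅.
Collecting: common zeros = {(1, 3)}, so the count is 1.
Comparison with the Bézout bound: 1 ≤ 1 = deg(f)·deg(g), as expected for curves with no common component (the bound is attained).


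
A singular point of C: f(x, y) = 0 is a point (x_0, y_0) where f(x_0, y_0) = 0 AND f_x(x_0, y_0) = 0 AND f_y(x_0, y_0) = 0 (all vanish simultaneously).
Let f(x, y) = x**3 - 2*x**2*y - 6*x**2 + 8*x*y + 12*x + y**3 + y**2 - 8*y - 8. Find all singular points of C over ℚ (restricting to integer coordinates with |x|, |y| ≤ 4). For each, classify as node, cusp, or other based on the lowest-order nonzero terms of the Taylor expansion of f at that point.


Singular points: {(2, 0)}; classification: cusp.

Compute partial derivatives:
  f_x = 3*x**2 - 4*x*y - 12*x + 8*y + 12.
  f_y = -2*x**2 + 8*x + 3*y**2 + 2*y - 8.
Scan x_0 ∈ {−4, ..., 4}. For each x_0, f_y(x_0, y) is a polynomial in y; find its integer roots y ∈ {−4, ..., 4}, then test f_x and f at those candidates.
  x = -4: f_y(-4, y) = 3*y**2 + 2*y - 72; no integer root y with |y| ≤ 4.
  x = -3: f_y(-3, y) = 3*y**2 + 2*y - 50; no integer root y with |y| ≤ 4.
  x = -2: f_y(-2, y) = 3*y**2 + 2*y - 32; no integer root y with |y| ≤ 4.
  x = -1: f_y(-1, y) = 3*y**2 + 2*y - 18; no integer root y with |y| ≤ 4.
  x = 0: f_y(0, y) = 3*y**2 + 2*y - 8; vanishes at y ∈ {-2}. (0, -2): f_x = -4 ≠ 0.
  x = 1: f_y(1, y) = 3*y**2 + 2*y - 2; no integer root y with |y| ≤ 4.
  x = 2: f_y(2, y) = 3*y**2 + 2*y; vanishes at y ∈ {0}. (2, 0): f_x = 0, f = 0 — SINGULAR.
  x = 3: f_y(3, y) = 3*y**2 + 2*y - 2; no integer root y with |y| ≤ 4.
  x = 4: f_y(4, y) = 3*y**2 + 2*y - 8; vanishes at y ∈ {-2}. (4, -2): f_x = 28 ≠ 0.
Only singular point on the grid: (2, 0).
Classify: substitute x = 2 + u, y = 0 + v and expand: f = u**3 - 2*u**2*v + v**3 + v**2.
No constant or linear terms (consistent with a singular point). Quadratic part: v**2. Cubic part: u**3 - 2*u**2*v + v**3.
The quadratic part v**2 is a perfect square, so there is a single (double) tangent line v = 0, i.e. y = 0. Restricting the cubic part to that line (v = 0) leaves u**3 ≠ 0, so f is not divisible by v and the branch is v² ≈ -u**3 to lowest order — this is a cusp.
Classification: cusp.


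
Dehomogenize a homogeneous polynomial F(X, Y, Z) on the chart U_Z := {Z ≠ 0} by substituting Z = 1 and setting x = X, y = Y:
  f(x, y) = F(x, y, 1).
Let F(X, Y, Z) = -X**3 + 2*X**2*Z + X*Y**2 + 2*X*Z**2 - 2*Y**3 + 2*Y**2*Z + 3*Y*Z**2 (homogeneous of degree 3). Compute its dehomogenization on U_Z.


f(x, y) = -x**3 + 2*x**2 + x*y**2 + 2*x - 2*y**3 + 2*y**2 + 3*y

On U_Z we set Z = 1. Each monomial c·X^i·Y^j·Z^k in F becomes c·x^i·y^j·1^k = c·x^i·y^j.
Substituting Z = 1: F(X, Y, 1) = -x**3 + 2*x**2 + x*y**2 + 2*x - 2*y**3 + 2*y**2 + 3*y.
Note: deg(f) ≤ deg(F) = 3; strict inequality happens when F is divisible by Z (lost terms).


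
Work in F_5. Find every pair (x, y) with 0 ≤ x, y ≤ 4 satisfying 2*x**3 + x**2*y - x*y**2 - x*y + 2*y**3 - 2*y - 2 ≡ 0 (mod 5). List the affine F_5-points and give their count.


Affine F_5-points: {(0, 2), (1, 0), (2, 3), (2, 4), (3, 1), (4, 4)}; count = 6.

For each of the 25 pairs (x, y) ∈ F_5², evaluate f(x, y) mod 5. Record the zeros.
  x = 0: [0↦3, 1↦3, 2↦0, 3↦1, 4↦3]  zeros at y ∈ {2}
  x = 1: [0↦0, 1↦4, 2↦3, 3↦4, 4↦4]  zeros at y ∈ {0}
  x = 2: [0↦4, 1↦4, 2↦2, 3↦0, 4↦0]  zeros at y ∈ {3, 4}
  x = 3: [0↦2, 1↦0, 2↦4, 3↦1, 4↦3]  zeros at y ∈ {1}
  x = 4: [0↦1, 1↦4, 2↦1, 3↦4, 4↦0]  zeros at y ∈ {4}
Collecting zeros: affine points = {(0, 2), (1, 0), (2, 3), (2, 4), (3, 1), (4, 4)}.
Total count |C(F_5)_aff| = 6.


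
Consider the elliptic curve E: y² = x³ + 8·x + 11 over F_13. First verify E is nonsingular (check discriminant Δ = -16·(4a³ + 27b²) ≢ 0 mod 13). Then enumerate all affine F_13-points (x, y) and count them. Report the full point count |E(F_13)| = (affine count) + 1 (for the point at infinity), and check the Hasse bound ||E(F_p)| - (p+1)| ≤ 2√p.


Affine points = {(2, 3), (2, 10), (3, 6), (3, 7), (4, 4), (4, 9), (10, 5), (10, 8), (11, 0)}; affine count = 9; |E(F_13)| = 10.

Discriminant check: Δ ∝ 4a³ + 27b² = 4·8³ + 27·11² = 4·512 + 27·121 ≡ 11 (mod 13). Nonzero ⇒ E is nonsingular.
For each x ∈ F_13, compute rhs = x³ + 8·x + 11 mod 13, then count y ∈ F_13 with y² ≡ rhs.
  x = 0: rhs = 11, matching y values: none (0 points).
  x = 1: rhs = 7, matching y values: none (0 points).
  x = 2: rhs = 9, matching y values: 3, 10 (2 points).
  x = 3: rhs = 10, matching y values: 6, 7 (2 points).
  x = 4: rhs = 3, matching y values: 4, 9 (2 points).
  x = 5: rhs = 7, matching y values: none (0 points).
  x = 6: rhs = 2, matching y values: none (0 points).
  x = 7: rhs = 7, matching y values: none (0 points).
  x = 8: rhs = 2, matching y values: none (0 points).
  x = 9: rhs = 6, matching y values: none (0 points).
  x = 10: rhs = 12, matching y values: 5, 8 (2 points).
  x = 11: rhs = 0, matching y values: 0 (1 points).
  x = 12: rhs = 2, matching y values: none (0 points).
Total affine count: 9.
Full point count |E(F_13)| = 9 + 1 = 10.
Hasse bound: |10 − (13+1)| = |-4| = 4 ≤ 2√13 ≈ 7.2111 ✓.


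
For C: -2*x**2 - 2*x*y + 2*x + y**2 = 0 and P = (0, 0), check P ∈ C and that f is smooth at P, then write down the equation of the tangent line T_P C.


Tangent line at P: 2*x = 0.

Step 1: f(0, 0) = 0, so P lies on C.
Step 2: partial derivatives
  f_x(x, y) = -4*x - 2*y + 2, f_y(x, y) = -2*x + 2*y.
  f_x(P) = 2, f_y(P) = 0 (gradient nonzero, so P is smooth).
Step 3: tangent line at P: 2·(x − 0) + 0·(y − 0) = 0.
Expanding: 2*x = 0.


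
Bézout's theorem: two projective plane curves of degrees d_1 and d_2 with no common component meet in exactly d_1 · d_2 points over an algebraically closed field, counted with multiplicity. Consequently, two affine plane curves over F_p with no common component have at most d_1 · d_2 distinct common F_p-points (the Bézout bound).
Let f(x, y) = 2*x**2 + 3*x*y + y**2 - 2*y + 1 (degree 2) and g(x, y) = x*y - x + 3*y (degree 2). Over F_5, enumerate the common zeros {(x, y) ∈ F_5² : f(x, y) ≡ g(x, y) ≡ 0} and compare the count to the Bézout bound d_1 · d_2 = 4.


Common zeros: ∅; count = 0; Bézout bound = 4.

deg(f) = 2, deg(g) = 2, so Bézout bound = 4.
Scan x ∈ F_5. For each x, list the y ∈ F_5 with f(x, y) ≡ 0 and those with g(x, y) ≡ 0 (mod 5); the common zeros in that column are the intersection.
  x = 0: f ≡ 0 at y ∈ {1}; g ≡ 0 at y ∈ {0}; common: ∅.
  x = 1: f ≡ 0 at y ∈ {1, 3}; g ≡ 0 at y ∈ {4}; common: ∅.
  x = 2: f ≡ 0 at y ∈ {3}; g ≡ 0 at y ∈ ∅; common: ∅.
  x = 3: f ≡ 0 at y ∈ ∅; g ≡ 0 at y ∈ {3}; common: ∅.
  x = 4: f ≡ 0 at y ∈ ∅; g ≡ 0 at y ∈ {2}; common: ∅.
Collecting: common zeros = ∅, so the count is 0.
Comparison with the Bézout bound: 0 ≤ 4 = deg(f)·deg(g), as expected for curves with no common component (the affine F_5-count falls short of the bound because intersections may lie at infinity, over extension fields, or carry multiplicity).


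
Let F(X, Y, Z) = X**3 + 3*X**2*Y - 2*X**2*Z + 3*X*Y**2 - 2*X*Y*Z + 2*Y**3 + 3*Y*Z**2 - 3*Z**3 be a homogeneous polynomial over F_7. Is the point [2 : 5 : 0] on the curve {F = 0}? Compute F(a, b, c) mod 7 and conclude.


F(2,5,0) ≡ 6 (mod 7); P is NOT on the curve.

Evaluate F(2, 5, 0) term-by-term (mod 7).
  X**3 ↦ 1·8·1·1 = 8
  3*X**2*Y ↦ 3·4·5·1 = 60
  -2*X**2*Z ↦ -2·4·1·0 = 0
  3*X*Y**2 ↦ 3·2·25·1 = 150
  -2*X*Y*Z ↦ -2·2·5·0 = 0
  2*Y**3 ↦ 2·1·125·1 = 250
  3*Y*Z**2 ↦ 3·1·5·0 = 0
  -3*Z**3 ↦ -3·1·1·0 = 0
Sum: F(2, 5, 0) = (8) + (60) + (0) + (150) + (0) + (250) + (0) + (0) = 468.
Reducing mod 7: 468 ≡ 6 (mod 7).
Since F(a, b, c) ≡ 6 ≠ 0 (mod 7), P does NOT lie on the curve.


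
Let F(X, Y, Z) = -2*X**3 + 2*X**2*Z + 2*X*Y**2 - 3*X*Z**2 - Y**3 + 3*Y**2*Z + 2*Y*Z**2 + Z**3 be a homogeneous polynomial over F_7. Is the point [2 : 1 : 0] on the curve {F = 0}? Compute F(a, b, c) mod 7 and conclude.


F(2,1,0) ≡ 1 (mod 7); P is NOT on the curve.

Evaluate F(2, 1, 0) term-by-term (mod 7).
  -2*X**3 ↦ -2·8·1·1 = -16
  2*X**2*Z ↦ 2·4·1·0 = 0
  2*X*Y**2 ↦ 2·2·1·1 = 4
  -3*X*Z**2 ↦ -3·2·1·0 = 0
  -Y**3 ↦ -1·1·1·1 = -1
  3*Y**2*Z ↦ 3·1·1·0 = 0
  2*Y*Z**2 ↦ 2·1·1·0 = 0
  Z**3 ↦ 1·1·1·0 = 0
Sum: F(2, 1, 0) = (-16) + (0) + (4) + (0) + (-1) + (0) + (0) + (0) = -13.
Reducing mod 7: -13 ≡ 1 (mod 7).
Since F(a, b, c) ≡ 1 ≠ 0 (mod 7), P does NOT lie on the curve.


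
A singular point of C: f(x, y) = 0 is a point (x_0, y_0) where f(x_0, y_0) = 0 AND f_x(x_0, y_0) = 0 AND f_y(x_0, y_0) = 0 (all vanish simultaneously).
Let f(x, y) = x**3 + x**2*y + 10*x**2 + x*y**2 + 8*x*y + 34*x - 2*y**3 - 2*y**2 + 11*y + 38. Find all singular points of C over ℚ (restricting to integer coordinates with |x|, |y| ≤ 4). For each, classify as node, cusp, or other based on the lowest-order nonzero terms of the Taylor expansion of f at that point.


Singular points: {(-3, -1)}; classification: cusp.

Compute partial derivatives:
  f_x = 3*x**2 + 2*x*y + 20*x + y**2 + 8*y + 34.
  f_y = x**2 + 2*x*y + 8*x - 6*y**2 - 4*y + 11.
Scan x_0 ∈ {−4, ..., 4}. For each x_0, f_y(x_0, y) is a polynomial in y; find its integer roots y ∈ {−4, ..., 4}, then test f_x and f at those candidates.
  x = -4: f_y(-4, y) = -6*y**2 - 12*y - 5; no integer root y with |y| ≤ 4.
  x = -3: f_y(-3, y) = -6*y**2 - 10*y - 4; vanishes at y ∈ {-1}. (-3, -1): f_x = 0, f = 0 — SINGULAR.
  x = -2: f_y(-2, y) = -6*y**2 - 8*y - 1; no integer root y with |y| ≤ 4.
  x = -1: f_y(-1, y) = -6*y**2 - 6*y + 4; no integer root y with |y| ≤ 4.
  x = 0: f_y(0, y) = -6*y**2 - 4*y + 11; no integer root y with |y| ≤ 4.
  x = 1: f_y(1, y) = -6*y**2 - 2*y + 20; vanishes at y ∈ {-2}. (1, -2): f_x = 41 ≠ 0.
  x = 2: f_y(2, y) = 31 - 6*y**2; no integer root y with |y| ≤ 4.
  x = 3: f_y(3, y) = -6*y**2 + 2*y + 44; no integer root y with |y| ≤ 4.
  x = 4: f_y(4, y) = -6*y**2 + 4*y + 59; no integer root y with |y| ≤ 4.
Only singular point on the grid: (-3, -1).
Classify: substitute x = -3 + u, y = -1 + v and expand: f = u**3 + u**2*v + u*v**2 - 2*v**3 + v**2.
No constant or linear terms (consistent with a singular point). Quadratic part: v**2. Cubic part: u**3 + u**2*v + u*v**2 - 2*v**3.
The quadratic part v**2 is a perfect square, so there is a single (double) tangent line v = 0, i.e. y = -1. Restricting the cubic part to that line (v = 0) leaves u**3 ≠ 0, so f is not divisible by v and the branch is v² ≈ -u**3 to lowest order — this is a cusp.
Classification: cusp.


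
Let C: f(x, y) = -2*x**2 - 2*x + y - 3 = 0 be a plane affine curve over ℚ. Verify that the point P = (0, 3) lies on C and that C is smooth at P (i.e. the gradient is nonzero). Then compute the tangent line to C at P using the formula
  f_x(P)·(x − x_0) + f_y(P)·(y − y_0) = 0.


Tangent line at P: -2*x + y - 3 = 0.

Step 1: f(0, 3) = 0, so P lies on C.
Step 2: partial derivatives
  f_x(x, y) = -4*x - 2, f_y(x, y) = 1.
  f_x(P) = -2, f_y(P) = 1 (gradient nonzero, so P is smooth).
Step 3: tangent line at P: -2·(x − 0) + 1·(y − 3) = 0.
Expanding: -2*x + y - 3 = 0.


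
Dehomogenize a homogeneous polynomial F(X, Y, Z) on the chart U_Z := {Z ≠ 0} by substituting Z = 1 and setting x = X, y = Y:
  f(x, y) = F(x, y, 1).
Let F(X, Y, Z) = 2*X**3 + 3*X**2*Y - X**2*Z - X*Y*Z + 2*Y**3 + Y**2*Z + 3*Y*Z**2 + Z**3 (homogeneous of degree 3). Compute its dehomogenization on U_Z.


f(x, y) = 2*x**3 + 3*x**2*y - x**2 - x*y + 2*y**3 + y**2 + 3*y + 1

On U_Z we set Z = 1. Each monomial c·X^i·Y^j·Z^k in F becomes c·x^i·y^j·1^k = c·x^i·y^j.
Substituting Z = 1: F(X, Y, 1) = 2*x**3 + 3*x**2*y - x**2 - x*y + 2*y**3 + y**2 + 3*y + 1.
Note: deg(f) ≤ deg(F) = 3; strict inequality happens when F is divisible by Z (lost terms).


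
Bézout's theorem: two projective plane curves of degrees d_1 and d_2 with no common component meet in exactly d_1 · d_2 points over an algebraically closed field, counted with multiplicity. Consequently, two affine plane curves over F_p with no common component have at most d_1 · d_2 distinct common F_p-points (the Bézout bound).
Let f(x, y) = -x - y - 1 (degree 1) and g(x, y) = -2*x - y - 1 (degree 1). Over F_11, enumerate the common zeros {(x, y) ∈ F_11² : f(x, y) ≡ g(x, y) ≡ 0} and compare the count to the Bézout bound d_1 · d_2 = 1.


Common zeros: {(0, 10)}; count = 1; Bézout bound = 1.

deg(f) = 1, deg(g) = 1, so Bézout bound = 1.
Scan x ∈ F_11. For each x, list the y ∈ F_11 with f(x, y) ≡ 0 and those with g(x, y) ≡ 0 (mod 11); the common zeros in that column are the intersection.
  x = 0: f ≡ 0 at y ∈ {10}; g ≡ 0 at y ∈ {10}; common: {10}.
  x = 1: f ≡ 0 at y ∈ {9}; g ≡ 0 at y ∈ {8}; common: ∅.
  x = 2: f ≡ 0 at y ∈ {8}; g ≡ 0 at y ∈ {6}; common: ∅.
  x = 3: f ≡ 0 at y ∈ {7}; g ≡ 0 at y ∈ {4}; common: ∅.
  x = 4: f ≡ 0 at y ∈ {6}; g ≡ 0 at y ∈ {2}; common: ∅.
  x = 5: f ≡ 0 at y ∈ {5}; g ≡ 0 at y ∈ {0}; common: ∅.
  x = 6: f ≡ 0 at y ∈ {4}; g ≡ 0 at y ∈ {9}; common: ∅.
  x = 7: f ≡ 0 at y ∈ {3}; g ≡ 0 at y ∈ {7}; common: ∅.
  x = 8: f ≡ 0 at y ∈ {2}; g ≡ 0 at y ∈ {5}; common: ∅.
  x = 9: f ≡ 0 at y ∈ {1}; g ≡ 0 at y ∈ {3}; common: ∅.
  x = 10: f ≡ 0 at y ∈ {0}; g ≡ 0 at y ∈ {1}; common: ∅.
Collecting: common zeros = {(0, 10)}, so the count is 1.
Comparison with the Bézout bound: 1 ≤ 1 = deg(f)·deg(g), as expected for curves with no common component (the bound is attained).


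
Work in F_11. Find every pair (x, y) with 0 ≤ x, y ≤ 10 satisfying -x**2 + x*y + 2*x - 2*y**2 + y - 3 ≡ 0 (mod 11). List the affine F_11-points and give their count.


Affine F_11-points: {(3, 4), (3, 9), (4, 0), (4, 8), (6, 1), (6, 8), (8, 1), (8, 9), (9, 0), (9, 5)}; count = 10.

For each of the 121 pairs (x, y) ∈ F_11², evaluate f(x, y) mod 11. Record the zeros.
  x = 0: [0↦8, 1↦7, 2↦2, 3↦4, 4↦2, 5↦7, 6↦8, 7↦5, 8↦9, 9↦9, 10↦5]  zeros at y ∈ ∅
  x = 1: [0↦9, 1↦9, 2↦5, 3↦8, 4↦7, 5↦2, 6↦4, 7↦2, 8↦7, 9↦8, 10↦5]  zeros at y ∈ ∅
  x = 2: [0↦8, 1↦9, 2↦6, 3↦10, 4↦10, 5↦6, 6↦9, 7↦8, 8↦3, 9↦5, 10↦3]  zeros at y ∈ ∅
  x = 3: [0↦5, 1↦7, 2↦5, 3↦10, 4↦0, 5↦8, 6↦1, 7↦1, 8↦8, 9↦0, 10↦10]  zeros at y ∈ {4, 9}
  x = 4: [0↦0, 1↦3, 2↦2, 3↦8, 4↦10, 5↦8, 6↦2, 7↦3, 8↦0, 9↦4, 10↦4]  zeros at y ∈ {0, 8}
  x = 5: [0↦4, 1↦8, 2↦8, 3↦4, 4↦7, 5↦6, 6↦1, 7↦3, 8↦1, 9↦6, 10↦7]  zeros at y ∈ ∅
  x = 6: [0↦6, 1↦0, 2↦1, 3↦9, 4↦2, 5↦2, 6↦9, 7↦1, 8↦0, 9↦6, 10↦8]  zeros at y ∈ {1, 8}
  x = 7: [0↦6, 1↦1, 2↦3, 3↦1, 4↦6, 5↦7, 6↦4, 7↦8, 8↦8, 9↦4, 10↦7]  zeros at y ∈ ∅
  x = 8: [0↦4, 1↦0, 2↦3, 3↦2, 4↦8, 5↦10, 6↦8, 7↦2, 8↦3, 9↦0, 10↦4]  zeros at y ∈ {1, 9}
  x = 9: [0↦0, 1↦8, 2↦1, 3↦1, 4↦8, 5↦0, 6↦10, 7↦5, 8↦7, 9↦5, 10↦10]  zeros at y ∈ {0, 5}
  x = 10: [0↦5, 1↦3, 2↦8, 3↦9, 4↦6, 5↦10, 6↦10, 7↦6, 8↦9, 9↦8, 10↦3]  zeros at y ∈ ∅
Collecting zeros: affine points = {(3, 4), (3, 9), (4, 0), (4, 8), (6, 1), (6, 8), (8, 1), (8, 9), (9, 0), (9, 5)}.
Total count |C(F_11)_aff| = 10.


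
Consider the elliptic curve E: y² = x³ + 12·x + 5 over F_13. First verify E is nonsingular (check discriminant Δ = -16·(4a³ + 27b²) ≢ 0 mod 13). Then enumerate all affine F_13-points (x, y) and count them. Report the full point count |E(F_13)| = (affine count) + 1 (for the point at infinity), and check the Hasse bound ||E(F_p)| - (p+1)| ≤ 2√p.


Affine points = {(3, 4), (3, 9), (4, 0), (7, 4), (7, 9), (9, 6), (9, 7), (11, 5), (11, 8)}; affine count = 9; |E(F_13)| = 10.

Discriminant check: Δ ∝ 4a³ + 27b² = 4·12³ + 27·5² = 4·1728 + 27·25 ≡ 8 (mod 13). Nonzero ⇒ E is nonsingular.
For each x ∈ F_13, compute rhs = x³ + 12·x + 5 mod 13, then count y ∈ F_13 with y² ≡ rhs.
  x = 0: rhs = 5, matching y values: none (0 points).
  x = 1: rhs = 5, matching y values: none (0 points).
  x = 2: rhs = 11, matching y values: none (0 points).
  x = 3: rhs = 3, matching y values: 4, 9 (2 points).
  x = 4: rhs = 0, matching y values: 0 (1 points).
  x = 5: rhs = 8, matching y values: none (0 points).
  x = 6: rhs = 7, matching y values: none (0 points).
  x = 7: rhs = 3, matching y values: 4, 9 (2 points).
  x = 8: rhs = 2, matching y values: none (0 points).
  x = 9: rhs = 10, matching y values: 6, 7 (2 points).
  x = 10: rhs = 7, matching y values: none (0 points).
  x = 11: rhs = 12, matching y values: 5, 8 (2 points).
  x = 12: rhs = 5, matching y values: none (0 points).
Total affine count: 9.
Full point count |E(F_13)| = 9 + 1 = 10.
Hasse bound: |10 − (13+1)| = |-4| = 4 ≤ 2√13 ≈ 7.2111 ✓.


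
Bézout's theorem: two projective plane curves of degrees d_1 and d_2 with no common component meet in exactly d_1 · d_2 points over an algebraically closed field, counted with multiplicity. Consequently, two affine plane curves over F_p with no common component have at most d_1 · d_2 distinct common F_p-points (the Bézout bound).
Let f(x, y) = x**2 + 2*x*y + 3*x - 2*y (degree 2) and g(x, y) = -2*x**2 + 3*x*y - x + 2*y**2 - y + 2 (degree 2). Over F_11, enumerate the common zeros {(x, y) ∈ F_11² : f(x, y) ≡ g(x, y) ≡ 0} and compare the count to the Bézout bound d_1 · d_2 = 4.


Common zeros: ∅; count = 0; Bézout bound = 4.

deg(f) = 2, deg(g) = 2, so Bézout bound = 4.
Scan x ∈ F_11. For each x, list the y ∈ F_11 with f(x, y) ≡ 0 and those with g(x, y) ≡ 0 (mod 11); the common zeros in that column are the intersection.
  x = 0: f ≡ 0 at y ∈ {0}; g ≡ 0 at y ∈ ∅; common: ∅.
  x = 1: f ≡ 0 at y ∈ ∅; g ≡ 0 at y ∈ {2, 8}; common: ∅.
  x = 2: f ≡ 0 at y ∈ {6}; g ≡ 0 at y ∈ {4, 10}; common: ∅.
  x = 3: f ≡ 0 at y ∈ {1}; g ≡ 0 at y ∈ ∅; common: ∅.
  x = 4: f ≡ 0 at y ∈ {10}; g ≡ 0 at y ∈ ∅; common: ∅.
  x = 5: f ≡ 0 at y ∈ {6}; g ≡ 0 at y ∈ {7, 8}; common: ∅.
  x = 6: f ≡ 0 at y ∈ {10}; g ≡ 0 at y ∈ ∅; common: ∅.
  x = 7: f ≡ 0 at y ∈ {7}; g ≡ 0 at y ∈ {2, 10}; common: ∅.
  x = 8: f ≡ 0 at y ∈ {0}; g ≡ 0 at y ∈ ∅; common: ∅.
  x = 9: f ≡ 0 at y ∈ {7}; g ≡ 0 at y ∈ {4, 5}; common: ∅.
  x = 10: f ≡ 0 at y ∈ {5}; g ≡ 0 at y ∈ ∅; common: ∅.
Collecting: common zeros = ∅, so the count is 0.
Comparison with the Bézout bound: 0 ≤ 4 = deg(f)·deg(g), as expected for curves with no common component (the affine F_11-count falls short of the bound because intersections may lie at infinity, over extension fields, or carry multiplicity).


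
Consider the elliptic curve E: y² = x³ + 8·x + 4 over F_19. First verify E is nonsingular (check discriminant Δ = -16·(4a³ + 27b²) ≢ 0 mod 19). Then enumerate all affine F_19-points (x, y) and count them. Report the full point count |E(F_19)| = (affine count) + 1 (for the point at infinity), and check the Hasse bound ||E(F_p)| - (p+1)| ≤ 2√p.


Affine points = {(0, 2), (0, 17), (2, 3), (2, 16), (3, 6), (3, 13), (4, 9), (4, 10), (5, 6), (5, 13), (7, 2), (7, 17), (9, 8), (9, 11), (10, 1), (10, 18), (11, 6), (11, 13), (12, 2), (12, 17), (13, 5), (13, 14)}; affine count = 22; |E(F_19)| = 23.

Discriminant check: Δ ∝ 4a³ + 27b² = 4·8³ + 27·4² = 4·512 + 27·16 ≡ 10 (mod 19). Nonzero ⇒ E is nonsingular.
For each x ∈ F_19, compute rhs = x³ + 8·x + 4 mod 19, then count y ∈ F_19 with y² ≡ rhs.
  x = 0: rhs = 4, matching y values: 2, 17 (2 points).
  x = 1: rhs = 13, matching y values: none (0 points).
  x = 2: rhs = 9, matching y values: 3, 16 (2 points).
  x = 3: rhs = 17, matching y values: 6, 13 (2 points).
  x = 4: rhs = 5, matching y values: 9, 10 (2 points).
  x = 5: rhs = 17, matching y values: 6, 13 (2 points).
  x = 6: rhs = 2, matching y values: none (0 points).
  x = 7: rhs = 4, matching y values: 2, 17 (2 points).
  x = 8: rhs = 10, matching y values: none (0 points).
  x = 9: rhs = 7, matching y values: 8, 11 (2 points).
  x = 10: rhs = 1, matching y values: 1, 18 (2 points).
  x = 11: rhs = 17, matching y values: 6, 13 (2 points).
  x = 12: rhs = 4, matching y values: 2, 17 (2 points).
  x = 13: rhs = 6, matching y values: 5, 14 (2 points).
  x = 14: rhs = 10, matching y values: none (0 points).
  x = 15: rhs = 3, matching y values: none (0 points).
  x = 16: rhs = 10, matching y values: none (0 points).
  x = 17: rhs = 18, matching y values: none (0 points).
  x = 18: rhs = 14, matching y values: none (0 points).
Total affine count: 22.
Full point count |E(F_19)| = 22 + 1 = 23.
Hasse bound: |23 − (19+1)| = |3| = 3 ≤ 2√19 ≈ 8.7178 ✓.


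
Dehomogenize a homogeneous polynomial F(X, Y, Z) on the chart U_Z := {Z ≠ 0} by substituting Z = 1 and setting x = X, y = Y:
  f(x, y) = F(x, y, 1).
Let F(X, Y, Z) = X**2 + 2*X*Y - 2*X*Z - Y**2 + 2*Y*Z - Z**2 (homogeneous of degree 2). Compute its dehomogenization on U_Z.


f(x, y) = x**2 + 2*x*y - 2*x - y**2 + 2*y - 1

On U_Z we set Z = 1. Each monomial c·X^i·Y^j·Z^k in F becomes c·x^i·y^j·1^k = c·x^i·y^j.
Substituting Z = 1: F(X, Y, 1) = x**2 + 2*x*y - 2*x - y**2 + 2*y - 1.
Note: deg(f) ≤ deg(F) = 2; strict inequality happens when F is divisible by Z (lost terms).


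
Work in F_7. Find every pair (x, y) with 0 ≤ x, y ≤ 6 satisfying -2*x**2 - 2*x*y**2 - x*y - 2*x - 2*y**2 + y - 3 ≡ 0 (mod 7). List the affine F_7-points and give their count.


Affine F_7-points: {(1, 0), (3, 2), (3, 3), (4, 1), (4, 5), (5, 0), (5, 2), (6, 5)}; count = 8.

For each of the 49 pairs (x, y) ∈ F_7², evaluate f(x, y) mod 7. Record the zeros.
  x = 0: [0↦4, 1↦3, 2↦5, 3↦3, 4↦4, 5↦1, 6↦1]  zeros at y ∈ ∅
  x = 1: [0↦0, 1↦3, 2↦5, 3↦6, 4↦6, 5↦5, 6↦3]  zeros at y ∈ {0}
  x = 2: [0↦6, 1↦6, 2↦1, 3↦5, 4↦4, 5↦5, 6↦1]  zeros at y ∈ ∅
  x = 3: [0↦1, 1↦5, 2↦0, 3↦0, 4↦5, 5↦1, 6↦2]  zeros at y ∈ {2, 3}
  x = 4: [0↦6, 1↦0, 2↦2, 3↦5, 4↦2, 5↦0, 6↦6]  zeros at y ∈ {1, 5}
  x = 5: [0↦0, 1↦5, 2↦0, 3↦6, 4↦2, 5↦2, 6↦6]  zeros at y ∈ {0, 2}
  x = 6: [0↦4, 1↦6, 2↦1, 3↦3, 4↦5, 5↦0, 6↦2]  zeros at y ∈ {5}
Collecting zeros: affine points = {(1, 0), (3, 2), (3, 3), (4, 1), (4, 5), (5, 0), (5, 2), (6, 5)}.
Total count |C(F_7)_aff| = 8.


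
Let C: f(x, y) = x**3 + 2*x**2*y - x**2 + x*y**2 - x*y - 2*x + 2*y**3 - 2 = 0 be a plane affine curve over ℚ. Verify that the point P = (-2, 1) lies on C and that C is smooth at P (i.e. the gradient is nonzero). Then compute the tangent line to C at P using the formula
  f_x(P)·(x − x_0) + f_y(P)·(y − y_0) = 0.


Tangent line at P: 6*x + 12*y = 0.

Step 1: f(-2, 1) = 0, so P lies on C.
Step 2: partial derivatives
  f_x(x, y) = 3*x**2 + 4*x*y - 2*x + y**2 - y - 2, f_y(x, y) = 2*x**2 + 2*x*y - x + 6*y**2.
  f_x(P) = 6, f_y(P) = 12 (gradient nonzero, so P is smooth).
Step 3: tangent line at P: 6·(x − -2) + 12·(y − 1) = 0.
Expanding: 6*x + 12*y = 0.


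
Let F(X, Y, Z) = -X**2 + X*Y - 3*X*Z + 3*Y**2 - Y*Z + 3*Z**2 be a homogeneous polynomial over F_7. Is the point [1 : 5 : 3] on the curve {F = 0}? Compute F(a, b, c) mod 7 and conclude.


F(1,5,3) ≡ 5 (mod 7); P is NOT on the curve.

Evaluate F(1, 5, 3) term-by-term (mod 7).
  -X**2 ↦ -1·1·1·1 = -1
  X*Y ↦ 1·1·5·1 = 5
  -3*X*Z ↦ -3·1·1·3 = -9
  3*Y**2 ↦ 3·1·25·1 = 75
  -Y*Z ↦ -1·1·5·3 = -15
  3*Z**2 ↦ 3·1·1·9 = 27
Sum: F(1, 5, 3) = (-1) + (5) + (-9) + (75) + (-15) + (27) = 82.
Reducing mod 7: 82 ≡ 5 (mod 7).
Since F(a, b, c) ≡ 5 ≠ 0 (mod 7), P does NOT lie on the curve.


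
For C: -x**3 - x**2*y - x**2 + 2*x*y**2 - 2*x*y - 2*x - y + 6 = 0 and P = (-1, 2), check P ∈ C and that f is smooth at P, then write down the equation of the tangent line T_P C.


Tangent line at P: 5*x - 8*y + 21 = 0.

Step 1: f(-1, 2) = 0, so P lies on C.
Step 2: partial derivatives
  f_x(x, y) = -3*x**2 - 2*x*y - 2*x + 2*y**2 - 2*y - 2, f_y(x, y) = -x**2 + 4*x*y - 2*x - 1.
  f_x(P) = 5, f_y(P) = -8 (gradient nonzero, so P is smooth).
Step 3: tangent line at P: 5·(x − -1) + -8·(y − 2) = 0.
Expanding: 5*x - 8*y + 21 = 0.


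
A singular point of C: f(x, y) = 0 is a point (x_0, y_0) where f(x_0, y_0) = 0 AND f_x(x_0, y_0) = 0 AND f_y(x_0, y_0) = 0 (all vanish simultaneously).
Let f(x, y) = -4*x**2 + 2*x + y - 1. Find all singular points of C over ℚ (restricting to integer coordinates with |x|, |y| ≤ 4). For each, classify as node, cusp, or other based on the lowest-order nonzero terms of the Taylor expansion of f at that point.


No singular points in the scanned grid; C is smooth there.

Compute partial derivatives:
  f_x = 2 - 8*x.
  f_y = 1.
f_y = 1 is a nonzero constant, so f_y never vanishes: no point (x, y) can satisfy f = f_x = f_y = 0. In particular no (x, y) ∈ {−4, ..., 4}² is singular; the curve is smooth.


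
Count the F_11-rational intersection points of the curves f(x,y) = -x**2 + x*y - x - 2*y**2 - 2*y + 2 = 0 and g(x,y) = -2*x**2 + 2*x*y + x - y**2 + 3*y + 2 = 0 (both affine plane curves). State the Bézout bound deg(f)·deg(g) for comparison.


Common zeros: ∅; count = 0; Bézout bound = 4.

deg(f) = 2, deg(g) = 2, so Bézout bound = 4.
Scan x ∈ F_11. For each x, list the y ∈ F_11 with f(x, y) ≡ 0 and those with g(x, y) ≡ 0 (mod 11); the common zeros in that column are the intersection.
  x = 0: f ≡ 0 at y ∈ {3, 7}; g ≡ 0 at y ∈ ∅; common: ∅.
  x = 1: f ≡ 0 at y ∈ {0, 5}; g ≡ 0 at y ∈ ∅; common: ∅.
  x = 2: f ≡ 0 at y ∈ {3, 8}; g ≡ 0 at y ∈ {9}; common: ∅.
  x = 3: f ≡ 0 at y ∈ {1, 5}; g ≡ 0 at y ∈ ∅; common: ∅.
  x = 4: f ≡ 0 at y ∈ {2, 10}; g ≡ 0 at y ∈ ∅; common: ∅.
  x = 5: f ≡ 0 at y ∈ {8, 10}; g ≡ 0 at y ∈ ∅; common: ∅.
  x = 6: f ≡ 0 at y ∈ {6, 7}; g ≡ 0 at y ∈ ∅; common: ∅.
  x = 7: f ≡ 0 at y ∈ {4}; g ≡ 0 at y ∈ ∅; common: ∅.
  x = 8: f ≡ 0 at y ∈ {1, 2}; g ≡ 0 at y ∈ ∅; common: ∅.
  x = 9: f ≡ 0 at y ∈ {0, 9}; g ≡ 0 at y ∈ ∅; common: ∅.
  x = 10: f ≡ 0 at y ∈ {6, 9}; g ≡ 0 at y ∈ ∅; common: ∅.
Collecting: common zeros = ∅, so the count is 0.
Comparison with the Bézout bound: 0 ≤ 4 = deg(f)·deg(g), as expected for curves with no common component (the affine F_11-count falls short of the bound because intersections may lie at infinity, over extension fields, or carry multiplicity).


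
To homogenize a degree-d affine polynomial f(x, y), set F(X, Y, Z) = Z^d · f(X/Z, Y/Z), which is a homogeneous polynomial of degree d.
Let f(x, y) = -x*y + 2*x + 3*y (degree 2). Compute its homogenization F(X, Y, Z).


F(X, Y, Z) = -X*Y + 2*X*Z + 3*Y*Z

deg(f) = 2.
Substitute x = X/Z, y = Y/Z into f, then multiply by Z^2.
  monomial -1·x^1·y^1 ↦ -1·X^1·Y^1·Z^0.
  monomial 2·x^1·y^0 ↦ 2·X^1·Y^0·Z^1.
  monomial 3·x^0·y^1 ↦ 3·X^0·Y^1·Z^1.
Collecting: F(X, Y, Z) = -X*Y + 2*X*Z + 3*Y*Z.


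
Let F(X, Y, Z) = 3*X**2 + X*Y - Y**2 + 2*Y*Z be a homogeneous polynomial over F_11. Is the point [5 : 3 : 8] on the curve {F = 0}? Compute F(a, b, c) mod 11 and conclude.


F(5,3,8) ≡ 8 (mod 11); P is NOT on the curve.

Evaluate F(5, 3, 8) term-by-term (mod 11).
  3*X**2 ↦ 3·25·1·1 = 75
  X*Y ↦ 1·5·3·1 = 15
  -Y**2 ↦ -1·1·9·1 = -9
  2*Y*Z ↦ 2·1·3·8 = 48
Sum: F(5, 3, 8) = (75) + (15) + (-9) + (48) = 129.
Reducing mod 11: 129 ≡ 8 (mod 11).
Since F(a, b, c) ≡ 8 ≠ 0 (mod 11), P does NOT lie on the curve.


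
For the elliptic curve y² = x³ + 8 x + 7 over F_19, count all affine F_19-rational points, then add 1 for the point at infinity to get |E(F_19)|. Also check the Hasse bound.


Affine points = {(0, 8), (0, 11), (1, 4), (1, 15), (3, 1), (3, 18), (5, 1), (5, 18), (6, 9), (6, 10), (7, 8), (7, 11), (10, 2), (10, 17), (11, 1), (11, 18), (12, 8), (12, 11), (13, 3), (13, 16), (15, 5), (15, 14), (18, 6), (18, 13)}; affine count = 24; |E(F_19)| = 25.

Discriminant check: Δ ∝ 4a³ + 27b² = 4·8³ + 27·7² = 4·512 + 27·49 ≡ 8 (mod 19). Nonzero ⇒ E is nonsingular.
For each x ∈ F_19, compute rhs = x³ + 8·x + 7 mod 19, then count y ∈ F_19 with y² ≡ rhs.
  x = 0: rhs = 7, matching y values: 8, 11 (2 points).
  x = 1: rhs = 16, matching y values: 4, 15 (2 points).
  x = 2: rhs = 12, matching y values: none (0 points).
  x = 3: rhs = 1, matching y values: 1, 18 (2 points).
  x = 4: rhs = 8, matching y values: none (0 points).
  x = 5: rhs = 1, matching y values: 1, 18 (2 points).
  x = 6: rhs = 5, matching y values: 9, 10 (2 points).
  x = 7: rhs = 7, matching y values: 8, 11 (2 points).
  x = 8: rhs = 13, matching y values: none (0 points).
  x = 9: rhs = 10, matching y values: none (0 points).
  x = 10: rhs = 4, matching y values: 2, 17 (2 points).
  x = 11: rhs = 1, matching y values: 1, 18 (2 points).
  x = 12: rhs = 7, matching y values: 8, 11 (2 points).
  x = 13: rhs = 9, matching y values: 3, 16 (2 points).
  x = 14: rhs = 13, matching y values: none (0 points).
  x = 15: rhs = 6, matching y values: 5, 14 (2 points).
  x = 16: rhs = 13, matching y values: none (0 points).
  x = 17: rhs = 2, matching y values: none (0 points).
  x = 18: rhs = 17, matching y values: 6, 13 (2 points).
Total affine count: 24.
Full point count |E(F_19)| = 24 + 1 = 25.
Hasse bound: |25 − (19+1)| = |5| = 5 ≤ 2√19 ≈ 8.7178 ✓.
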